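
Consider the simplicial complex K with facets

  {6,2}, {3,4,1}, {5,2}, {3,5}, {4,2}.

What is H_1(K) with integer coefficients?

H_1 ≅ Z.

We work with the vertex ordering 1 < 2 < 3 < 4 < 5 < 6. The simplices of K, each written with vertices in increasing order, are:

  0-simplices (6): [1], [2], [3], [4], [5], [6]
  1-simplices (7): [1,3], [1,4], [2,4], [2,5], [2,6], [3,4], [3,5]
  2-simplices (1): [1,3,4]

Hence C_0 ≅ Z^6, C_1 ≅ Z^7, C_2 ≅ Z^1.

∂_1: C_1 → C_0 sends each edge [p,q] (with p < q) to q − p.
The resulting 6×7 matrix has rank 5, and its Smith normal form has invariant factors (1,1,1,1,1).

The boundary map ∂_2: C_2 → C_1 acts by ∂[p,q,r] = [q,r] − [p,r] + [p,q]. For instance
  ∂[1,3,4] = [3,4] − [1,4] + [1,3].
The 7×1 boundary matrix has rank 1 and Smith normal form diag(1).

From H_k ≅ ker(∂_k) / im(∂_{k+1}) we obtain:

  H_1: rank ker ∂_1 − rank ∂_2 = (7 − 5) − 1 = 1, and the invariant factors of ∂_2 are all 1, so H_1 ≅ Z.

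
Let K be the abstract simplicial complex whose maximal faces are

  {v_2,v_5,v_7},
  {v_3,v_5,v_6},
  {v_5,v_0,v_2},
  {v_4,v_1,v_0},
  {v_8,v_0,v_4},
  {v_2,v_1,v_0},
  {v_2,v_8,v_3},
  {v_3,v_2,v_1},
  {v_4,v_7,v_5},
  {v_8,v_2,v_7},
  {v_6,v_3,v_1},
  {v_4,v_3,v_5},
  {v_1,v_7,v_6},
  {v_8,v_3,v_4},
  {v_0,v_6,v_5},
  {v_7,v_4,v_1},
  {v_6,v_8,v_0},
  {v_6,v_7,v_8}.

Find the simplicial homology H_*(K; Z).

Take the total order v_0 < v_1 < v_2 < v_3 < v_4 < v_5 < v_6 < v_7 < v_8 on the vertex set. Then K (dimension 2) consists of the simplices:

  0-simplices (9): [v_0], [v_1], [v_2], [v_3], [v_4], [v_5], [v_6], [v_7], [v_8]
  1-simplices (27): (27 of them)
  2-simplices (18): (18 of them)

giving chain groups C_0 ≅ Z^9, C_1 ≅ Z^27, C_2 ≅ Z^18.

∂_1: C_1 → C_0 maps an edge to its endpoints' difference, ∂[p,q] = q − p. For instance
  ∂[v_0,v_5] = [v_5] − [v_0].
The resulting 9×27 matrix has rank 8, and its Smith normal form has invariant factors (1,1,1,1,1,1,1,1).

Boundary ∂_2: C_2 → C_1 acts by ∂[p,q,r] = [q,r] − [p,r] + [p,q]. For instance
  ∂[v_0,v_1,v_2] = [v_1,v_2] − [v_0,v_2] + [v_0,v_1],
  ∂[v_4,v_5,v_7] = [v_5,v_7] − [v_4,v_7] + [v_4,v_5].
This gives a 27×18 integer matrix of rank 17; reducing to Smith normal form yields diagonal entries (1,1,1,1,1,1,1,1,1,1,1,1,1,1,1,1,1).

Now H_k = ker ∂_k / im ∂_{k+1}, so:

  H_0: rank C_0 − rank ∂_1 = 9 − 8 = 1, and the invariant factors of ∂_1 are all 1, so H_0 = Z.
  H_1: rank ker ∂_1 − rank ∂_2 = (27 − 8) − 17 = 2, and the invariant factors of ∂_2 are all 1, so H_1 = Z^2.
  H_2: rank ker ∂_2 − rank ∂_3 = (18 − 17) − 0 = 1, and there is no ∂_3, so H_2 = Z.

As a check, the Euler characteristic is 9 − 27 + 18 = 0, which agrees with 1 − 2 + 1 = 0.
(K is a triangulation of the torus T^2.)

H_0 = Z,  H_1 = Z^2,  H_2 = Z.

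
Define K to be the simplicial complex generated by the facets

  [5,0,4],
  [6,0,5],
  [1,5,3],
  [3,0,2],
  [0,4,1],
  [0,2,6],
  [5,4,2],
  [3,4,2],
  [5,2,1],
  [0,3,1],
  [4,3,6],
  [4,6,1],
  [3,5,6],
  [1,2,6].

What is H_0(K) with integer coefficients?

H_0 ≅ Z.

Order the vertices as 0 < 1 < 2 < 3 < 4 < 5 < 6. Listing each simplex with vertices in this order, K has dimension 2 with simplices:

  0-simplices (7): [0], [1], [2], [3], [4], [5], [6]
  1-simplices (21): [0,1], [0,2], [0,3], [0,4], [0,5], [0,6], [1,2], [1,3], [1,4], [1,5], [1,6], [2,3], [2,4], [2,5], [2,6], [3,4], [3,5], [3,6], [4,5], [4,6], [5,6]
  2-simplices (14): [0,1,3], [0,1,4], [0,2,3], [0,2,6], [0,4,5], [0,5,6], [1,2,5], [1,2,6], [1,3,5], [1,4,6], [2,3,4], [2,4,5], [3,4,6], [3,5,6]

Hence C_0 ≅ Z^7, C_1 ≅ Z^21, C_2 ≅ Z^14.

Boundary ∂_1: C_1 → C_0 maps an edge to its endpoints' difference, ∂[p,q] = q − p.
As a 7×21 matrix over Z this has rank 6, with invariant factors (1,1,1,1,1,1).

∂_2: C_2 → C_1 acts by ∂[p,q,r] = [q,r] − [p,r] + [p,q]. For instance
  ∂[1,2,5] = [2,5] − [1,5] + [1,2],
  ∂[0,1,3] = [1,3] − [0,3] + [0,1].
The resulting 21×14 matrix has rank 13, and its Smith normal form has invariant factors (1,1,1,1,1,1,1,1,1,1,1,1,1).

Now H_k = ker ∂_k / im ∂_{k+1}, so:

  H_0: rank C_0 − rank ∂_1 = 7 − 6 = 1, and the invariant factors of ∂_1 are all 1, so H_0 ≅ Z.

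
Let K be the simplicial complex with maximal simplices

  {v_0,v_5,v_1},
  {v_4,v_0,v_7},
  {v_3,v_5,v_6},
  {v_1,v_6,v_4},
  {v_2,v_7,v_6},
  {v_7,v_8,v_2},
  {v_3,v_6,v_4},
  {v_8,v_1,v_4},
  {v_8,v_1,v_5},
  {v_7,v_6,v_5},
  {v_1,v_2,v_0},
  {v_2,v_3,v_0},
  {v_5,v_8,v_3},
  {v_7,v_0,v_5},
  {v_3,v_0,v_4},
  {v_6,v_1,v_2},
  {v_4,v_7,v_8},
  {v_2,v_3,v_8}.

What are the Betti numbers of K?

b_0 = 1, b_1 = 2, b_2 = 1.

Order the vertices as v_0 < v_1 < v_2 < v_3 < v_4 < v_5 < v_6 < v_7 < v_8. Listing each simplex with vertices in this order, K has dimension 2 with simplices:

  0-simplices (9): [v_0], [v_1], [v_2], [v_3], [v_4], [v_5], [v_6], [v_7], [v_8]
  1-simplices (27): (27 of them)
  2-simplices (18): (18 of them)

Hence C_0 ≅ Z^9, C_1 ≅ Z^27, C_2 ≅ Z^18.

∂_1: C_1 → C_0 sends each edge [p,q] (with p < q) to q − p. For instance
  ∂[v_4,v_6] = [v_6] − [v_4].
The resulting 9×27 matrix has rank 8, and its Smith normal form has invariant factors (1,1,1,1,1,1,1,1).

Boundary ∂_2: C_2 → C_1 acts by ∂[p,q,r] = [q,r] − [p,r] + [p,q]. For instance
  ∂[v_3,v_5,v_8] = [v_5,v_8] − [v_3,v_8] + [v_3,v_5],
  ∂[v_3,v_4,v_6] = [v_4,v_6] − [v_3,v_6] + [v_3,v_4].
The 27×18 boundary matrix has rank 17 and Smith normal form diag(1,1,1,1,1,1,1,1,1,1,1,1,1,1,1,1,1).

From H_k ≅ ker(∂_k) / im(∂_{k+1}) we obtain:

  H_0: rank C_0 − rank ∂_1 = 9 − 8 = 1, and the invariant factors of ∂_1 are all 1, so H_0 = Z.
  H_1: rank ker ∂_1 − rank ∂_2 = (27 − 8) − 17 = 2, and the invariant factors of ∂_2 are all 1, so H_1 = Z^2.
  H_2: rank ker ∂_2 − rank ∂_3 = (18 − 17) − 0 = 1, and there is no ∂_3, so H_2 = Z.

As a check, the Euler characteristic is 9 − 27 + 18 = 0, which agrees with 1 − 2 + 1 = 0.

Hence the Betti numbers are b_0 = 1, b_1 = 2, b_2 = 1.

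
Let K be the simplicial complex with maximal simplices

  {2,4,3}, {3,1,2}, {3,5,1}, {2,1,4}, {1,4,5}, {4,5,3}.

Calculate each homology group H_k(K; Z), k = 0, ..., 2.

H_0 = Z,  H_1 = 0,  H_2 = Z.

Order the vertices as 1 < 2 < 3 < 4 < 5. Listing each simplex with vertices in this order, K has dimension 2 with simplices:

  0-simplices (5): [1], [2], [3], [4], [5]
  1-simplices (9): [1,2], [1,3], [1,4], [1,5], [2,3], [2,4], [3,4], [3,5], [4,5]
  2-simplices (6): [1,2,3], [1,2,4], [1,3,5], [1,4,5], [2,3,4], [3,4,5]

so the chain groups are C_0 ≅ Z^5, C_1 ≅ Z^9, C_2 ≅ Z^6.

The boundary map ∂_1: C_1 → C_0 is given by ∂[p,q] = [q] − [p]. For instance
  ∂[1,2] = [2] − [1].
This gives a 5×9 integer matrix of rank 4; reducing to Smith normal form yields diagonal entries (1,1,1,1).

Boundary ∂_2: C_2 → C_1 maps a triangle to the signed sum of its edges. For instance
  ∂[1,2,4] = [2,4] − [1,4] + [1,2],
  ∂[3,4,5] = [4,5] − [3,5] + [3,4].
The resulting 9×6 matrix has rank 5, and its Smith normal form has invariant factors (1,1,1,1,1).

Computing H_k = (kernel of ∂_k) / (image of ∂_{k+1}):

  H_0: rank C_0 − rank ∂_1 = 5 − 4 = 1, and the invariant factors of ∂_1 are all 1, so H_0 ≅ Z.
  H_1: rank ker ∂_1 − rank ∂_2 = (9 − 4) − 5 = 0, and the invariant factors of ∂_2 are all 1, so H_1 ≅ 0.
  H_2: rank ker ∂_2 − rank ∂_3 = (6 − 5) − 0 = 1, and there is no ∂_3, so H_2 ≅ Z.

As a check, the Euler characteristic is 5 − 9 + 6 = 2, which agrees with 1 − 0 + 1 = 2.
(K is a triangulation of the 2-sphere S^2.)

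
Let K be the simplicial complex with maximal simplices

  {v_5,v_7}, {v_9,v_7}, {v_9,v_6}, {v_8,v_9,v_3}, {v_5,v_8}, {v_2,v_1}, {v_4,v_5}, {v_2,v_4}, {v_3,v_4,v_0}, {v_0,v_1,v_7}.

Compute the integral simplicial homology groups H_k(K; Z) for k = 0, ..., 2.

We work with the vertex ordering v_0 < v_1 < v_2 < v_3 < v_4 < v_5 < v_6 < v_7 < v_8 < v_9. The simplices of K, each written with vertices in increasing order, are:

  0-simplices (10): [v_0], [v_1], [v_2], [v_3], [v_4], [v_5], [v_6], [v_7], [v_8], [v_9]
  1-simplices (16): (16 of them)
  2-simplices (3): [v_0,v_1,v_7], [v_0,v_3,v_4], [v_3,v_8,v_9]

giving chain groups C_0 ≅ Z^10, C_1 ≅ Z^16, C_2 ≅ Z^3.

Boundary ∂_1: C_1 → C_0 maps an edge to its endpoints' difference, ∂[p,q] = q − p.
As a 10×16 matrix over Z this has rank 9, with invariant factors (1,1,1,1,1,1,1,1,1).

The boundary map ∂_2: C_2 → C_1 acts by ∂[p,q,r] = [q,r] − [p,r] + [p,q]. For instance
  ∂[v_3,v_8,v_9] = [v_8,v_9] − [v_3,v_9] + [v_3,v_8],
  ∂[v_0,v_3,v_4] = [v_3,v_4] − [v_0,v_4] + [v_0,v_3].
The resulting 16×3 matrix has rank 3, and its Smith normal form has invariant factors (1,1,1).

Now H_k = ker ∂_k / im ∂_{k+1}, so:

  H_0: rank C_0 − rank ∂_1 = 10 − 9 = 1, and the invariant factors of ∂_1 are all 1, so H_0 ≅ Z.
  H_1: rank ker ∂_1 − rank ∂_2 = (16 − 9) − 3 = 4, and the invariant factors of ∂_2 are all 1, so H_1 ≅ Z^4.
  H_2: rank ker ∂_2 − rank ∂_3 = (3 − 3) − 0 = 0, and there is no ∂_3, so H_2 ≅ 0.

H_0 = Z,  H_1 = Z^4,  H_2 = 0.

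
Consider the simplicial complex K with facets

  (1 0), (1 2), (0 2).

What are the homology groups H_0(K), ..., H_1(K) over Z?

H_0 ≅ Z,  H_1 ≅ Z.

K has 3 vertices, 3 edges.
rank ∂_0 = 0, rank ∂_1 = 2 ⇒ b_0 = 3 − 0 − 2 = 1; all invariant factors of ∂_1 are 1 so no torsion. So H_0 ≅ Z.
rank ∂_1 = 2, rank ∂_2 = 0 ⇒ b_1 = 3 − 2 − 0 = 1. So H_1 ≅ Z.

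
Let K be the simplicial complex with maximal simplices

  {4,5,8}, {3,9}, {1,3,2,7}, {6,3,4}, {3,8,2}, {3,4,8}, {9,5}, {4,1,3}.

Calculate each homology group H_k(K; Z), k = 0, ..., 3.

Fix the vertex order 1 < 2 < 3 < 4 < 5 < 6 < 7 < 8 < 9 and write every simplex with vertices in increasing order. Then dim K = 3 and the simplices of K are:

  0-simplices (9): [1], [2], [3], [4], [5], [6], [7], [8], [9]
  1-simplices (17): [1,2], [1,3], [1,4], [1,7], [2,3], [2,7], [2,8], [3,4], [3,6], [3,7], [3,8], [3,9], [4,5], [4,6], [4,8], [5,8], [5,9]
  2-simplices (9): [1,2,3], [1,2,7], [1,3,4], [1,3,7], [2,3,7], [2,3,8], [3,4,6], [3,4,8], [4,5,8]
  3-simplices (1): [1,2,3,7]

Hence C_0 ≅ Z^9, C_1 ≅ Z^17, C_2 ≅ Z^9, C_3 ≅ Z^1.

Boundary ∂_1: C_1 → C_0 is given by ∂[p,q] = [q] − [p].
The resulting 9×17 matrix has rank 8, and its Smith normal form has invariant factors (1,1,1,1,1,1,1,1).

Boundary ∂_2: C_2 → C_1 sends each 2-simplex [p,q,r] to [q,r] − [p,r] + [p,q]. For instance
  ∂[2,3,7] = [3,7] − [2,7] + [2,3],
  ∂[3,4,6] = [4,6] − [3,6] + [3,4].
This gives a 17×9 integer matrix of rank 8; reducing to Smith normal form yields diagonal entries (1,1,1,1,1,1,1,1).

The boundary map ∂_3: C_3 → C_2 sends each 3-simplex σ to the alternating sum Σ_i (−1)^i (σ with its i-th vertex removed). For instance
  ∂[1,2,3,7] = [2,3,7] − [1,3,7] + [1,2,7] − [1,2,3].
As a 9×1 matrix over Z this has rank 1, with invariant factors (1).

Reading off H_k = ker ∂_k / im ∂_{k+1}:

  H_0: rank C_0 − rank ∂_1 = 9 − 8 = 1, and the invariant factors of ∂_1 are all 1, so H_0 = Z.
  H_1: rank ker ∂_1 − rank ∂_2 = (17 − 8) − 8 = 1, and the invariant factors of ∂_2 are all 1, so H_1 = Z.
  H_2: rank ker ∂_2 − rank ∂_3 = (9 − 8) − 1 = 0, and the invariant factors of ∂_3 are all 1, so H_2 = 0.
  H_3: rank ker ∂_3 − rank ∂_4 = (1 − 1) − 0 = 0, and there is no ∂_4, so H_3 = 0.

H_0 = Z,  H_1 = Z,  H_2 = 0,  H_3 = 0.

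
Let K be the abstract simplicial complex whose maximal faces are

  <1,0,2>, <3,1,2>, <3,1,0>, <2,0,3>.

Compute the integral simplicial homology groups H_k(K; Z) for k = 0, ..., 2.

Fix the vertex order 0 < 1 < 2 < 3 and write every simplex with vertices in increasing order. Then dim K = 2 and the simplices of K are:

  0-simplices (4): [0], [1], [2], [3]
  1-simplices (6): [0,1], [0,2], [0,3], [1,2], [1,3], [2,3]
  2-simplices (4): [0,1,2], [0,1,3], [0,2,3], [1,2,3]

giving chain groups C_0 ≅ Z^4, C_1 ≅ Z^6, C_2 ≅ Z^4.

∂_1: C_1 → C_0 is given by ∂[p,q] = [q] − [p]. For instance
  ∂[0,2] = [2] − [0].
The resulting 4×6 matrix has rank 3, and its Smith normal form has invariant factors (1,1,1).

Boundary ∂_2: C_2 → C_1 maps a triangle to the signed sum of its edges. For instance
  ∂[0,1,2] = [1,2] − [0,2] + [0,1],
  ∂[0,1,3] = [1,3] − [0,3] + [0,1].
As a 6×4 matrix over Z this has rank 3, with invariant factors (1,1,1).

Reading off H_k = ker ∂_k / im ∂_{k+1}:

  H_0: rank C_0 − rank ∂_1 = 4 − 3 = 1, and the invariant factors of ∂_1 are all 1, so H_0 = Z.
  H_1: rank ker ∂_1 − rank ∂_2 = (6 − 3) − 3 = 0, and the invariant factors of ∂_2 are all 1, so H_1 = 0.
  H_2: rank ker ∂_2 − rank ∂_3 = (4 − 3) − 0 = 1, and there is no ∂_3, so H_2 = Z.

H_0 = Z,  H_1 = 0,  H_2 = Z.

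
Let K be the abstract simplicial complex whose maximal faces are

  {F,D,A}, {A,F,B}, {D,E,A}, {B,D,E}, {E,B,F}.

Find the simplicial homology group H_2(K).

Order the vertices as A < B < D < E < F. Listing each simplex with vertices in this order, K has dimension 2 with simplices:

  0-simplices (5): A, B, D, E, F
  1-simplices (10): AB, AD, AE, AF, BD, BE, BF, DE, DF, EF
  2-simplices (5): ABF, ADE, ADF, BDE, BEF

so the chain groups are C_0 ≅ Z^5, C_1 ≅ Z^10, C_2 ≅ Z^5.

∂_1: C_1 → C_0 sends each edge [p,q] (with p < q) to q − p. For instance
  ∂AB = B − A.
This gives a 5×10 integer matrix of rank 4; reducing to Smith normal form yields diagonal entries (1,1,1,1).

∂_2: C_2 → C_1 acts by ∂[p,q,r] = [q,r] − [p,r] + [p,q]. For instance
  ∂ADE = DE − AE + AD,
  ∂ABF = BF − AF + AB.
As a 10×5 matrix over Z this has rank 5, with invariant factors (1,1,1,1,1).

Reading off H_k = ker ∂_k / im ∂_{k+1}:

  H_2: rank ker ∂_2 − rank ∂_3 = (5 − 5) − 0 = 0, and there is no ∂_3, so H_2 ≅ 0.

(K is a triangulation of the Möbius band.)

H_2 ≅ 0.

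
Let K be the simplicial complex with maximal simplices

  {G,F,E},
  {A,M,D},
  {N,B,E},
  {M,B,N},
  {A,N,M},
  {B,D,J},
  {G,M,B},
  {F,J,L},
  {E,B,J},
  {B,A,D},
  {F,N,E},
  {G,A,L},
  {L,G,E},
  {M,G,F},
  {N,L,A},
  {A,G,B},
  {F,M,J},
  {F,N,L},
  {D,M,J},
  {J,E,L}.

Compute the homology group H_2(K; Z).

H_2 = 0.

We work with the vertex ordering A < B < D < E < F < G < J < L < M < N. The simplices of K, each written with vertices in increasing order, are:

  0-simplices (10): A, B, D, E, F, G, J, L, M, N
  1-simplices (30): AB, AD, AG, AL, AM, AN, BD, BE, BG, BJ, BM, BN, DJ, DM, EF, EG, EJ, EL, EN, FG, FJ, FL, FM, FN, GL, GM, JL, JM, LN, MN
  2-simplices (20): ABD, ABG, ADM, AGL, ALN, AMN, BDJ, BEJ, BEN, BGM, BMN, DJM, EFG, EFN, EGL, EJL, FGM, FJL, FJM, FLN

Hence C_0 ≅ Z^10, C_1 ≅ Z^30, C_2 ≅ Z^20.

Boundary ∂_1: C_1 → C_0 is given by ∂[p,q] = [q] − [p]. For instance
  ∂FJ = J − F.
The resulting 10×30 matrix has rank 9, and its Smith normal form has invariant factors (1,1,1,1,1,1,1,1,1).

∂_2: C_2 → C_1 acts by ∂[p,q,r] = [q,r] − [p,r] + [p,q]. For instance
  ∂FGM = GM − FM + FG,
  ∂EGL = GL − EL + EG.
The 30×20 boundary matrix has rank 20 and Smith normal form diag(1,1,1,1,1,1,1,1,1,1,1,1,1,1,1,1,1,1,1,2).

From H_k ≅ ker(∂_k) / im(∂_{k+1}) we obtain:

  H_2: rank ker ∂_2 − rank ∂_3 = (20 − 20) − 0 = 0, and there is no ∂_3, so H_2 = 0.

(K is a triangulation of the Klein bottle.)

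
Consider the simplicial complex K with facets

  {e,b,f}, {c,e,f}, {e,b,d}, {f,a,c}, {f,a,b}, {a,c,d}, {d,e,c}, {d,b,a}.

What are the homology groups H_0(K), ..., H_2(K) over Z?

We work with the vertex ordering a < b < c < d < e < f. The simplices of K, each written with vertices in increasing order, are:

  0-simplices (6): a, b, c, d, e, f
  1-simplices (12): ab, ac, ad, af, bd, be, bf, cd, ce, cf, de, ef
  2-simplices (8): abd, abf, acd, acf, bde, bef, cde, cef

giving chain groups C_0 ≅ Z^6, C_1 ≅ Z^12, C_2 ≅ Z^8.

The boundary map ∂_1: C_1 → C_0 sends each edge [p,q] (with p < q) to q − p. For instance
  ∂ad = d − a.
The resulting 6×12 matrix has rank 5, and its Smith normal form has invariant factors (1,1,1,1,1).

∂_2: C_2 → C_1 sends each 2-simplex [p,q,r] to [q,r] − [p,r] + [p,q]. For instance
  ∂bef = ef − bf + be,
  ∂abf = bf − af + ab.
This gives a 12×8 integer matrix of rank 7; reducing to Smith normal form yields diagonal entries (1,1,1,1,1,1,1).

From H_k ≅ ker(∂_k) / im(∂_{k+1}) we obtain:

  H_0: rank C_0 − rank ∂_1 = 6 − 5 = 1, and the invariant factors of ∂_1 are all 1, so H_0 ≅ Z.
  H_1: rank ker ∂_1 − rank ∂_2 = (12 − 5) − 7 = 0, and the invariant factors of ∂_2 are all 1, so H_1 ≅ 0.
  H_2: rank ker ∂_2 − rank ∂_3 = (8 − 7) − 0 = 1, and there is no ∂_3, so H_2 ≅ Z.

As a check, the Euler characteristic is 6 − 12 + 8 = 2, which agrees with 1 − 0 + 1 = 2.
(K is a triangulation of the 2-sphere S^2.)

H_0 = Z,  H_1 = 0,  H_2 = Z.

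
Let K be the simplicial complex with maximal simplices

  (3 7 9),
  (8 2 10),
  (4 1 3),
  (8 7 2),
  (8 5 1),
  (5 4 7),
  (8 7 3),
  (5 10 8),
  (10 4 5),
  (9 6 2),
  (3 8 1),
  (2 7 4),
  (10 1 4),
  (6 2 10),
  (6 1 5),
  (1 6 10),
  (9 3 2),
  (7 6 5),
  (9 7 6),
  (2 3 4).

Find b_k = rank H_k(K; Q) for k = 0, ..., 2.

Order the vertices as 1 < 2 < 3 < 4 < 5 < 6 < 7 < 8 < 9 < 10. Listing each simplex with vertices in this order, K has dimension 2 with simplices:

  0-simplices (10): [1], [2], [3], [4], [5], [6], [7], [8], [9], [10]
  1-simplices (30): (30 of them)
  2-simplices (20): (20 of them)

so the chain groups are C_0 ≅ Z^10, C_1 ≅ Z^30, C_2 ≅ Z^20.

The boundary map ∂_1: C_1 → C_0 sends each edge [p,q] (with p < q) to q − p. For instance
  ∂[8,10] = [10] − [8].
The resulting 10×30 matrix has rank 9, and its Smith normal form has invariant factors (1,1,1,1,1,1,1,1,1).

∂_2: C_2 → C_1 sends each 2-simplex [p,q,r] to [q,r] − [p,r] + [p,q]. For instance
  ∂[1,3,4] = [3,4] − [1,4] + [1,3],
  ∂[3,7,8] = [7,8] − [3,8] + [3,7].
This gives a 30×20 integer matrix of rank 20; reducing to Smith normal form yields diagonal entries (1,1,1,1,1,1,1,1,1,1,1,1,1,1,1,1,1,1,1,2).

Computing H_k = (kernel of ∂_k) / (image of ∂_{k+1}):

  H_0: rank C_0 − rank ∂_1 = 10 − 9 = 1, and the invariant factors of ∂_1 are all 1, so H_0 = Z.
  H_1: rank ker ∂_1 − rank ∂_2 = (30 − 9) − 20 = 1, and ∂_2 has invariant factor 2 > 1, so H_1 = Z ⊕ Z/2.
  H_2: rank ker ∂_2 − rank ∂_3 = (20 − 20) − 0 = 0, and there is no ∂_3, so H_2 = 0.

(K is a triangulation of the Klein bottle.)

Hence the Betti numbers are b_0 = 1, b_1 = 1, b_2 = 0.

b_0 = 1, b_1 = 1, b_2 = 0.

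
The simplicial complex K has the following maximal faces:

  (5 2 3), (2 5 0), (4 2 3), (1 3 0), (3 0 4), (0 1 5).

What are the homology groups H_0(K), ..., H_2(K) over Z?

H_0 ≅ Z,  H_1 ≅ Z,  H_2 = 0.

Take the total order 0 < 1 < 2 < 3 < 4 < 5 on the vertex set. Then K (dimension 2) consists of the simplices:

  0-simplices (6): [0], [1], [2], [3], [4], [5]
  1-simplices (12): [0,1], [0,2], [0,3], [0,4], [0,5], [1,3], [1,5], [2,3], [2,4], [2,5], [3,4], [3,5]
  2-simplices (6): [0,1,3], [0,1,5], [0,2,5], [0,3,4], [2,3,4], [2,3,5]

so the chain groups are C_0 ≅ Z^6, C_1 ≅ Z^12, C_2 ≅ Z^6.

Boundary ∂_1: C_1 → C_0 sends each edge [p,q] (with p < q) to q − p.
As a 6×12 matrix over Z this has rank 5, with invariant factors (1,1,1,1,1).

Boundary ∂_2: C_2 → C_1 maps a triangle to the signed sum of its edges. For instance
  ∂[2,3,4] = [3,4] − [2,4] + [2,3],
  ∂[0,3,4] = [3,4] − [0,4] + [0,3].
The resulting 12×6 matrix has rank 6, and its Smith normal form has invariant factors (1,1,1,1,1,1).

Computing H_k = (kernel of ∂_k) / (image of ∂_{k+1}):

  H_0: rank C_0 − rank ∂_1 = 6 − 5 = 1, and the invariant factors of ∂_1 are all 1, so H_0 ≅ Z.
  H_1: rank ker ∂_1 − rank ∂_2 = (12 − 5) − 6 = 1, and the invariant factors of ∂_2 are all 1, so H_1 ≅ Z.
  H_2: rank ker ∂_2 − rank ∂_3 = (6 − 6) − 0 = 0, and there is no ∂_3, so H_2 ≅ 0.

As a check, the Euler characteristic is 6 − 12 + 6 = 0, which agrees with 1 − 1 + 0 = 0.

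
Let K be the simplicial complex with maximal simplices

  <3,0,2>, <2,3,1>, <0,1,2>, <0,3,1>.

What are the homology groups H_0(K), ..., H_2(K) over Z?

H_0 ≅ Z,  H_1 = 0,  H_2 ≅ Z.

K has 4 vertices, 6 edges, 4 triangles.
rank ∂_0 = 0, rank ∂_1 = 3 ⇒ b_0 = 4 − 0 − 3 = 1; all invariant factors of ∂_1 are 1 so no torsion. So H_0 = Z.
rank ∂_1 = 3, rank ∂_2 = 3 ⇒ b_1 = 6 − 3 − 3 = 0; all invariant factors of ∂_2 are 1 so no torsion. So H_1 = 0.
rank ∂_2 = 3, rank ∂_3 = 0 ⇒ b_2 = 4 − 3 − 0 = 1. So H_2 = Z.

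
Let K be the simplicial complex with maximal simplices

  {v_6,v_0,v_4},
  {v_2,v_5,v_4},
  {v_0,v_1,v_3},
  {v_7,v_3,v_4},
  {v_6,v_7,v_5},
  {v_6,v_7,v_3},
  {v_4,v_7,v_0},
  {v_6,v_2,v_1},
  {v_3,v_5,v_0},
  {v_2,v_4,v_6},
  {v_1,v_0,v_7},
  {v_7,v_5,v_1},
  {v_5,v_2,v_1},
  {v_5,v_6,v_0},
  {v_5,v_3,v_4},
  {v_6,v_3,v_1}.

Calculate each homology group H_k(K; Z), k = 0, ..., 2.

We work with the vertex ordering v_0 < v_1 < v_2 < v_3 < v_4 < v_5 < v_6 < v_7. The simplices of K, each written with vertices in increasing order, are:

  0-simplices (8): [v_0], [v_1], [v_2], [v_3], [v_4], [v_5], [v_6], [v_7]
  1-simplices (24): (24 of them)
  2-simplices (16): (16 of them)

so the chain groups are C_0 ≅ Z^8, C_1 ≅ Z^24, C_2 ≅ Z^16.

Boundary ∂_1: C_1 → C_0 sends each edge [p,q] (with p < q) to q − p. For instance
  ∂[v_3,v_6] = [v_6] − [v_3].
The resulting 8×24 matrix has rank 7, and its Smith normal form has invariant factors (1,1,1,1,1,1,1).

∂_2: C_2 → C_1 maps a triangle to the signed sum of its edges. For instance
  ∂[v_1,v_3,v_6] = [v_3,v_6] − [v_1,v_6] + [v_1,v_3],
  ∂[v_1,v_2,v_5] = [v_2,v_5] − [v_1,v_5] + [v_1,v_2].
This gives a 24×16 integer matrix of rank 15; reducing to Smith normal form yields diagonal entries (1,1,1,1,1,1,1,1,1,1,1,1,1,1,1).

Computing H_k = (kernel of ∂_k) / (image of ∂_{k+1}):

  H_0: rank C_0 − rank ∂_1 = 8 − 7 = 1, and the invariant factors of ∂_1 are all 1, so H_0 ≅ Z.
  H_1: rank ker ∂_1 − rank ∂_2 = (24 − 7) − 15 = 2, and the invariant factors of ∂_2 are all 1, so H_1 ≅ Z^2.
  H_2: rank ker ∂_2 − rank ∂_3 = (16 − 15) − 0 = 1, and there is no ∂_3, so H_2 ≅ Z.

H_0 = Z,  H_1 = Z^2,  H_2 = Z.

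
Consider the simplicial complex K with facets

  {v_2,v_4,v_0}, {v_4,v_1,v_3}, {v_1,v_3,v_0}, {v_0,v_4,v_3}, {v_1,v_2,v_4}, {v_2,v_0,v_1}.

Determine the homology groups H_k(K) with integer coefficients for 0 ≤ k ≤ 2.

Order the vertices as v_0 < v_1 < v_2 < v_3 < v_4. Listing each simplex with vertices in this order, K has dimension 2 with simplices:

  0-simplices (5): [v_0], [v_1], [v_2], [v_3], [v_4]
  1-simplices (9): [v_0,v_1], [v_0,v_2], [v_0,v_3], [v_0,v_4], [v_1,v_2], [v_1,v_3], [v_1,v_4], [v_2,v_4], [v_3,v_4]
  2-simplices (6): [v_0,v_1,v_2], [v_0,v_1,v_3], [v_0,v_2,v_4], [v_0,v_3,v_4], [v_1,v_2,v_4], [v_1,v_3,v_4]

so the chain groups are C_0 ≅ Z^5, C_1 ≅ Z^9, C_2 ≅ Z^6.

∂_1: C_1 → C_0 is given by ∂[p,q] = [q] − [p].
As a 5×9 matrix over Z this has rank 4, with invariant factors (1,1,1,1).

Boundary ∂_2: C_2 → C_1 maps a triangle to the signed sum of its edges. For instance
  ∂[v_0,v_1,v_2] = [v_1,v_2] − [v_0,v_2] + [v_0,v_1],
  ∂[v_0,v_2,v_4] = [v_2,v_4] − [v_0,v_4] + [v_0,v_2].
As a 9×6 matrix over Z this has rank 5, with invariant factors (1,1,1,1,1).

From H_k ≅ ker(∂_k) / im(∂_{k+1}) we obtain:

  H_0: rank C_0 − rank ∂_1 = 5 − 4 = 1, and the invariant factors of ∂_1 are all 1, so H_0 ≅ Z.
  H_1: rank ker ∂_1 − rank ∂_2 = (9 − 4) − 5 = 0, and the invariant factors of ∂_2 are all 1, so H_1 ≅ 0.
  H_2: rank ker ∂_2 − rank ∂_3 = (6 − 5) − 0 = 1, and there is no ∂_3, so H_2 ≅ Z.

(K is a triangulation of the 2-sphere S^2.)

H_0 ≅ Z,  H_1 = 0,  H_2 ≅ Z.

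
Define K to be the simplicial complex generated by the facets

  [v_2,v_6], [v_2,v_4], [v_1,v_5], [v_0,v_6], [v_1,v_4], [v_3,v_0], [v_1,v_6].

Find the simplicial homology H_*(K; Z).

H_0 = Z,  H_1 = Z.

We work with the vertex ordering v_0 < v_1 < v_2 < v_3 < v_4 < v_5 < v_6. The simplices of K, each written with vertices in increasing order, are:

  0-simplices (7): [v_0], [v_1], [v_2], [v_3], [v_4], [v_5], [v_6]
  1-simplices (7): [v_0,v_3], [v_0,v_6], [v_1,v_4], [v_1,v_5], [v_1,v_6], [v_2,v_4], [v_2,v_6]

giving chain groups C_0 ≅ Z^7, C_1 ≅ Z^7.

The boundary map ∂_1: C_1 → C_0 is given by ∂[p,q] = [q] − [p]. For instance
  ∂[v_2,v_4] = [v_4] − [v_2].
The 7×7 boundary matrix has rank 6 and Smith normal form diag(1,1,1,1,1,1).

Computing H_k = (kernel of ∂_k) / (image of ∂_{k+1}):

  H_0: rank C_0 − rank ∂_1 = 7 − 6 = 1, and the invariant factors of ∂_1 are all 1, so H_0 = Z.
  H_1: rank ker ∂_1 − rank ∂_2 = (7 − 6) − 0 = 1, and there is no ∂_2, so H_1 = Z.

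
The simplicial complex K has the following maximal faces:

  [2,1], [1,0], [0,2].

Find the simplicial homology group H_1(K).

H_1 ≅ Z.

We work with the vertex ordering 0 < 1 < 2. The simplices of K, each written with vertices in increasing order, are:

  0-simplices (3): [0], [1], [2]
  1-simplices (3): [0,1], [0,2], [1,2]

giving chain groups C_0 ≅ Z^3, C_1 ≅ Z^3.

Boundary ∂_1: C_1 → C_0 sends each edge [p,q] (with p < q) to q − p.
The 3×3 boundary matrix has rank 2 and Smith normal form diag(1,1).

Reading off H_k = ker ∂_k / im ∂_{k+1}:

  H_1: rank ker ∂_1 − rank ∂_2 = (3 − 2) − 0 = 1, and there is no ∂_2, so H_1 ≅ Z.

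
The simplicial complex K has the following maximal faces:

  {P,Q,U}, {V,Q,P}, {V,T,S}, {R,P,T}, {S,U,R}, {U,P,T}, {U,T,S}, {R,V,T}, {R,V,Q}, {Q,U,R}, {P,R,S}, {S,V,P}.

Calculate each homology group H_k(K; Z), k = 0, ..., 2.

Take the total order P < Q < R < S < T < U < V on the vertex set. Then K (dimension 2) consists of the simplices:

  0-simplices (7): P, Q, R, S, T, U, V
  1-simplices (18): PQ, PR, PS, PT, PU, PV, QR, QU, QV, RS, RT, RU, RV, ST, SU, SV, TU, TV
  2-simplices (12): PQU, PQV, PRS, PRT, PSV, PTU, QRU, QRV, RSU, RTV, STU, STV

Hence C_0 ≅ Z^7, C_1 ≅ Z^18, C_2 ≅ Z^12.

∂_1: C_1 → C_0 sends each edge [p,q] (with p < q) to q − p.
This gives a 7×18 integer matrix of rank 6; reducing to Smith normal form yields diagonal entries (1,1,1,1,1,1).

The boundary map ∂_2: C_2 → C_1 acts by ∂[p,q,r] = [q,r] − [p,r] + [p,q]. For instance
  ∂RSU = SU − RU + RS,
  ∂PTU = TU − PU + PT.
This gives a 18×12 integer matrix of rank 12; reducing to Smith normal form yields diagonal entries (1,1,1,1,1,1,1,1,1,1,1,2).

Now H_k = ker ∂_k / im ∂_{k+1}, so:

  H_0: rank C_0 − rank ∂_1 = 7 − 6 = 1, and the invariant factors of ∂_1 are all 1, so H_0 ≅ Z.
  H_1: rank ker ∂_1 − rank ∂_2 = (18 − 6) − 12 = 0, and ∂_2 has invariant factor 2 > 1, so H_1 ≅ Z/2.
  H_2: rank ker ∂_2 − rank ∂_3 = (12 − 12) − 0 = 0, and there is no ∂_3, so H_2 ≅ 0.

H_0 ≅ Z,  H_1 ≅ Z/2,  H_2 = 0.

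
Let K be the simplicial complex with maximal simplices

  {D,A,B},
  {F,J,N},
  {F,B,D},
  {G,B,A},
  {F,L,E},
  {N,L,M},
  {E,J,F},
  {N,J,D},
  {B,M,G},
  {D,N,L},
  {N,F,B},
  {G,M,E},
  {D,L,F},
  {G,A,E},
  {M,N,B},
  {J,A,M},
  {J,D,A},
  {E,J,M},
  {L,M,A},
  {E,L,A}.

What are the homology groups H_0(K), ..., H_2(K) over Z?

H_0 = Z,  H_1 = Z ⊕ Z/2,  H_2 = 0.

K has 10 vertices, 30 edges, 20 triangles.
rank ∂_0 = 0, rank ∂_1 = 9 ⇒ b_0 = 10 − 0 − 9 = 1; all invariant factors of ∂_1 are 1 so no torsion. So H_0 = Z.
rank ∂_1 = 9, rank ∂_2 = 20 ⇒ b_1 = 30 − 9 − 20 = 1; ∂_2 has invariant factor(s) [2] giving torsion. So H_1 = Z ⊕ Z/2.
rank ∂_2 = 20, rank ∂_3 = 0 ⇒ b_2 = 20 − 20 − 0 = 0. So H_2 = 0.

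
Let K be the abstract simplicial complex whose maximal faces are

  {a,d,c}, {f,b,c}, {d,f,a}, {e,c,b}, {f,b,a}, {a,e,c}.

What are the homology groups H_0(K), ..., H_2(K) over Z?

H_0 = Z,  H_1 = Z,  H_2 = 0.

We work with the vertex ordering a < b < c < d < e < f. The simplices of K, each written with vertices in increasing order, are:

  0-simplices (6): a, b, c, d, e, f
  1-simplices (12): ab, ac, ad, ae, af, bc, be, bf, cd, ce, cf, df
  2-simplices (6): abf, acd, ace, adf, bce, bcf

so the chain groups are C_0 ≅ Z^6, C_1 ≅ Z^12, C_2 ≅ Z^6.

The boundary map ∂_1: C_1 → C_0 is given by ∂[p,q] = [q] − [p]. For instance
  ∂ce = e − c.
The 6×12 boundary matrix has rank 5 and Smith normal form diag(1,1,1,1,1).

Boundary ∂_2: C_2 → C_1 sends each 2-simplex [p,q,r] to [q,r] − [p,r] + [p,q]. For instance
  ∂adf = df − af + ad,
  ∂abf = bf − af + ab.
This gives a 12×6 integer matrix of rank 6; reducing to Smith normal form yields diagonal entries (1,1,1,1,1,1).

Reading off H_k = ker ∂_k / im ∂_{k+1}:

  H_0: rank C_0 − rank ∂_1 = 6 − 5 = 1, and the invariant factors of ∂_1 are all 1, so H_0 ≅ Z.
  H_1: rank ker ∂_1 − rank ∂_2 = (12 − 5) − 6 = 1, and the invariant factors of ∂_2 are all 1, so H_1 ≅ Z.
  H_2: rank ker ∂_2 − rank ∂_3 = (6 − 6) − 0 = 0, and there is no ∂_3, so H_2 ≅ 0.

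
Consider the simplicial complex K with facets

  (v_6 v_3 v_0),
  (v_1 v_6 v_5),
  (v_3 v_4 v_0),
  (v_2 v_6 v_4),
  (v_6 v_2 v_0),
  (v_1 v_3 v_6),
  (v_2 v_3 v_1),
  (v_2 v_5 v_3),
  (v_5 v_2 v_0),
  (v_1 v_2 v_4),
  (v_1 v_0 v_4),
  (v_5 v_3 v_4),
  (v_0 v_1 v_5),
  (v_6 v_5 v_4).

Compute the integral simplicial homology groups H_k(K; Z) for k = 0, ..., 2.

H_0 ≅ Z,  H_1 ≅ Z^2,  H_2 ≅ Z.

Take the total order v_0 < v_1 < v_2 < v_3 < v_4 < v_5 < v_6 on the vertex set. Then K (dimension 2) consists of the simplices:

  0-simplices (7): [v_0], [v_1], [v_2], [v_3], [v_4], [v_5], [v_6]
  1-simplices (21): (21 of them)
  2-simplices (14): (14 of them)

so the chain groups are C_0 ≅ Z^7, C_1 ≅ Z^21, C_2 ≅ Z^14.

∂_1: C_1 → C_0 sends each edge [p,q] (with p < q) to q − p.
As a 7×21 matrix over Z this has rank 6, with invariant factors (1,1,1,1,1,1).

Boundary ∂_2: C_2 → C_1 maps a triangle to the signed sum of its edges. For instance
  ∂[v_1,v_2,v_4] = [v_2,v_4] − [v_1,v_4] + [v_1,v_2],
  ∂[v_1,v_3,v_6] = [v_3,v_6] − [v_1,v_6] + [v_1,v_3].
The resulting 21×14 matrix has rank 13, and its Smith normal form has invariant factors (1,1,1,1,1,1,1,1,1,1,1,1,1).

Now H_k = ker ∂_k / im ∂_{k+1}, so:

  H_0: rank C_0 − rank ∂_1 = 7 − 6 = 1, and the invariant factors of ∂_1 are all 1, so H_0 = Z.
  H_1: rank ker ∂_1 − rank ∂_2 = (21 − 6) − 13 = 2, and the invariant factors of ∂_2 are all 1, so H_1 = Z^2.
  H_2: rank ker ∂_2 − rank ∂_3 = (14 − 13) − 0 = 1, and there is no ∂_3, so H_2 = Z.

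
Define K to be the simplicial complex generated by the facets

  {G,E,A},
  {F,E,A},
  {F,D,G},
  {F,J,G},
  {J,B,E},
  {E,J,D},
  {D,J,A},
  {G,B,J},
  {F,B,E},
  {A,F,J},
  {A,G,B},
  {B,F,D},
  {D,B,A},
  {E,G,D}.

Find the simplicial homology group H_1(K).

Take the total order A < B < D < E < F < G < J on the vertex set. Then K (dimension 2) consists of the simplices:

  0-simplices (7): A, B, D, E, F, G, J
  1-simplices (21): AB, AD, AE, AF, AG, AJ, BD, BE, BF, BG, BJ, DE, DF, DG, DJ, EF, EG, EJ, FG, FJ, GJ
  2-simplices (14): ABD, ABG, ADJ, AEF, AEG, AFJ, BDF, BEF, BEJ, BGJ, DEG, DEJ, DFG, FGJ

so the chain groups are C_0 ≅ Z^7, C_1 ≅ Z^21, C_2 ≅ Z^14.

∂_1: C_1 → C_0 sends each edge [p,q] (with p < q) to q − p.
This gives a 7×21 integer matrix of rank 6; reducing to Smith normal form yields diagonal entries (1,1,1,1,1,1).

Boundary ∂_2: C_2 → C_1 sends each 2-simplex [p,q,r] to [q,r] − [p,r] + [p,q]. For instance
  ∂ABG = BG − AG + AB,
  ∂ABD = BD − AD + AB.
The resulting 21×14 matrix has rank 13, and its Smith normal form has invariant factors (1,1,1,1,1,1,1,1,1,1,1,1,1).

Now H_k = ker ∂_k / im ∂_{k+1}, so:

  H_1: rank ker ∂_1 − rank ∂_2 = (21 − 6) − 13 = 2, and the invariant factors of ∂_2 are all 1, so H_1 = Z^2.

H_1 ≅ Z^2.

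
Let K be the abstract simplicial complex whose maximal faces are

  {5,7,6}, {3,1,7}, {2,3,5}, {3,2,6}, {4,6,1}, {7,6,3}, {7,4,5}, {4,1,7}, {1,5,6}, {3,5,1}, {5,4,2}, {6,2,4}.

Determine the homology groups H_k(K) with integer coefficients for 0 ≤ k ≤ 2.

H_0 = Z,  H_1 = Z/2,  H_2 = 0.

We work with the vertex ordering 1 < 2 < 3 < 4 < 5 < 6 < 7. The simplices of K, each written with vertices in increasing order, are:

  0-simplices (7): [1], [2], [3], [4], [5], [6], [7]
  1-simplices (18): [1,3], [1,4], [1,5], [1,6], [1,7], [2,3], [2,4], [2,5], [2,6], [3,5], [3,6], [3,7], [4,5], [4,6], [4,7], [5,6], [5,7], [6,7]
  2-simplices (12): [1,3,5], [1,3,7], [1,4,6], [1,4,7], [1,5,6], [2,3,5], [2,3,6], [2,4,5], [2,4,6], [3,6,7], [4,5,7], [5,6,7]

so the chain groups are C_0 ≅ Z^7, C_1 ≅ Z^18, C_2 ≅ Z^12.

The boundary map ∂_1: C_1 → C_0 is given by ∂[p,q] = [q] − [p].
The 7×18 boundary matrix has rank 6 and Smith normal form diag(1,1,1,1,1,1).

The boundary map ∂_2: C_2 → C_1 maps a triangle to the signed sum of its edges. For instance
  ∂[2,4,5] = [4,5] − [2,5] + [2,4],
  ∂[2,3,6] = [3,6] − [2,6] + [2,3].
As a 18×12 matrix over Z this has rank 12, with invariant factors (1,1,1,1,1,1,1,1,1,1,1,2).

Computing H_k = (kernel of ∂_k) / (image of ∂_{k+1}):

  H_0: rank C_0 − rank ∂_1 = 7 − 6 = 1, and the invariant factors of ∂_1 are all 1, so H_0 = Z.
  H_1: rank ker ∂_1 − rank ∂_2 = (18 − 6) − 12 = 0, and ∂_2 has invariant factor 2 > 1, so H_1 = Z/2.
  H_2: rank ker ∂_2 − rank ∂_3 = (12 − 12) − 0 = 0, and there is no ∂_3, so H_2 = 0.

(K is a triangulation of the real projective plane RP^2.)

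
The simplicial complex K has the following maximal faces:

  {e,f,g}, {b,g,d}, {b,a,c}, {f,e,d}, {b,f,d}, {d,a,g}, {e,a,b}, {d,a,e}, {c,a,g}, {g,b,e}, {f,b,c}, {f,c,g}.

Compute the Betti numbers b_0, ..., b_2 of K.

Order the vertices as a < b < c < d < e < f < g. Listing each simplex with vertices in this order, K has dimension 2 with simplices:

  0-simplices (7): a, b, c, d, e, f, g
  1-simplices (18): ab, ac, ad, ae, ag, bc, bd, be, bf, bg, cf, cg, de, df, dg, ef, eg, fg
  2-simplices (12): abc, abe, acg, ade, adg, bcf, bdf, bdg, beg, cfg, def, efg

Hence C_0 ≅ Z^7, C_1 ≅ Z^18, C_2 ≅ Z^12.

The boundary map ∂_1: C_1 → C_0 sends each edge [p,q] (with p < q) to q − p.
This gives a 7×18 integer matrix of rank 6; reducing to Smith normal form yields diagonal entries (1,1,1,1,1,1).

Boundary ∂_2: C_2 → C_1 maps a triangle to the signed sum of its edges. For instance
  ∂acg = cg − ag + ac,
  ∂bdf = df − bf + bd.
As a 18×12 matrix over Z this has rank 12, with invariant factors (1,1,1,1,1,1,1,1,1,1,1,2).

Reading off H_k = ker ∂_k / im ∂_{k+1}:

  H_0: rank C_0 − rank ∂_1 = 7 − 6 = 1, and the invariant factors of ∂_1 are all 1, so H_0 ≅ Z.
  H_1: rank ker ∂_1 − rank ∂_2 = (18 − 6) − 12 = 0, and ∂_2 has invariant factor 2 > 1, so H_1 ≅ Z/2Z.
  H_2: rank ker ∂_2 − rank ∂_3 = (12 − 12) − 0 = 0, and there is no ∂_3, so H_2 ≅ 0.

As a check, the Euler characteristic is 7 − 18 + 12 = 1, which agrees with 1 − 0 + 0 = 1.
(K is a triangulation of the real projective plane RP^2.)

Hence the Betti numbers are b_0 = 1, b_1 = 0, b_2 = 0.

b_0 = 1, b_1 = 0, b_2 = 0.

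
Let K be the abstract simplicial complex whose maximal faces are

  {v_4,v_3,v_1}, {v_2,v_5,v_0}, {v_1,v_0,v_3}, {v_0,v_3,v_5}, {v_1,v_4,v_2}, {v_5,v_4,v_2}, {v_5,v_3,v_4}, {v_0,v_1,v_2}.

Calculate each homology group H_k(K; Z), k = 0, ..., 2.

Fix the vertex order v_0 < v_1 < v_2 < v_3 < v_4 < v_5 and write every simplex with vertices in increasing order. Then dim K = 2 and the simplices of K are:

  0-simplices (6): [v_0], [v_1], [v_2], [v_3], [v_4], [v_5]
  1-simplices (12): [v_0,v_1], [v_0,v_2], [v_0,v_3], [v_0,v_5], [v_1,v_2], [v_1,v_3], [v_1,v_4], [v_2,v_4], [v_2,v_5], [v_3,v_4], [v_3,v_5], [v_4,v_5]
  2-simplices (8): [v_0,v_1,v_2], [v_0,v_1,v_3], [v_0,v_2,v_5], [v_0,v_3,v_5], [v_1,v_2,v_4], [v_1,v_3,v_4], [v_2,v_4,v_5], [v_3,v_4,v_5]

Hence C_0 ≅ Z^6, C_1 ≅ Z^12, C_2 ≅ Z^8.

The boundary map ∂_1: C_1 → C_0 sends each edge [p,q] (with p < q) to q − p. For instance
  ∂[v_0,v_1] = [v_1] − [v_0].
As a 6×12 matrix over Z this has rank 5, with invariant factors (1,1,1,1,1).

The boundary map ∂_2: C_2 → C_1 maps a triangle to the signed sum of its edges. For instance
  ∂[v_1,v_3,v_4] = [v_3,v_4] − [v_1,v_4] + [v_1,v_3],
  ∂[v_1,v_2,v_4] = [v_2,v_4] − [v_1,v_4] + [v_1,v_2].
This gives a 12×8 integer matrix of rank 7; reducing to Smith normal form yields diagonal entries (1,1,1,1,1,1,1).

Reading off H_k = ker ∂_k / im ∂_{k+1}:

  H_0: rank C_0 − rank ∂_1 = 6 − 5 = 1, and the invariant factors of ∂_1 are all 1, so H_0 ≅ Z.
  H_1: rank ker ∂_1 − rank ∂_2 = (12 − 5) − 7 = 0, and the invariant factors of ∂_2 are all 1, so H_1 ≅ 0.
  H_2: rank ker ∂_2 − rank ∂_3 = (8 − 7) − 0 = 1, and there is no ∂_3, so H_2 ≅ Z.

As a check, the Euler characteristic is 6 − 12 + 8 = 2, which agrees with 1 − 0 + 1 = 2.
(K is a triangulation of the 2-sphere S^2.)

H_0 = Z,  H_1 = 0,  H_2 = Z.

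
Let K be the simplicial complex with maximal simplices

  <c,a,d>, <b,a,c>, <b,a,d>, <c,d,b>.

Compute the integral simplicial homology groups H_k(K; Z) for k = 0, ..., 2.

We work with the vertex ordering a < b < c < d. The simplices of K, each written with vertices in increasing order, are:

  0-simplices (4): a, b, c, d
  1-simplices (6): ab, ac, ad, bc, bd, cd
  2-simplices (4): abc, abd, acd, bcd

Hence C_0 ≅ Z^4, C_1 ≅ Z^6, C_2 ≅ Z^4.

Boundary ∂_1: C_1 → C_0 sends each edge [p,q] (with p < q) to q − p. For instance
  ∂ab = b − a.
The resulting 4×6 matrix has rank 3, and its Smith normal form has invariant factors (1,1,1).

Boundary ∂_2: C_2 → C_1 sends each 2-simplex [p,q,r] to [q,r] − [p,r] + [p,q]. For instance
  ∂bcd = cd − bd + bc,
  ∂acd = cd − ad + ac.
The resulting 6×4 matrix has rank 3, and its Smith normal form has invariant factors (1,1,1).

Computing H_k = (kernel of ∂_k) / (image of ∂_{k+1}):

  H_0: rank C_0 − rank ∂_1 = 4 − 3 = 1, and the invariant factors of ∂_1 are all 1, so H_0 ≅ Z.
  H_1: rank ker ∂_1 − rank ∂_2 = (6 − 3) − 3 = 0, and the invariant factors of ∂_2 are all 1, so H_1 ≅ 0.
  H_2: rank ker ∂_2 − rank ∂_3 = (4 − 3) − 0 = 1, and there is no ∂_3, so H_2 ≅ Z.

As a check, the Euler characteristic is 4 − 6 + 4 = 2, which agrees with 1 − 0 + 1 = 2.
(K is a triangulation of the 2-sphere S^2.)

H_0 = Z,  H_1 = 0,  H_2 = Z.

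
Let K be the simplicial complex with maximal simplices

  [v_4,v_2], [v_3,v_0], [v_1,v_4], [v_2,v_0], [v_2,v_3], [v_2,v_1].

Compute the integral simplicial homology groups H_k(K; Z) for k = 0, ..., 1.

H_0 = Z,  H_1 = Z^2.

Fix the vertex order v_0 < v_1 < v_2 < v_3 < v_4 and write every simplex with vertices in increasing order. Then dim K = 1 and the simplices of K are:

  0-simplices (5): [v_0], [v_1], [v_2], [v_3], [v_4]
  1-simplices (6): [v_0,v_2], [v_0,v_3], [v_1,v_2], [v_1,v_4], [v_2,v_3], [v_2,v_4]

so the chain groups are C_0 ≅ Z^5, C_1 ≅ Z^6.

Boundary ∂_1: C_1 → C_0 maps an edge to its endpoints' difference, ∂[p,q] = q − p.
This gives a 5×6 integer matrix of rank 4; reducing to Smith normal form yields diagonal entries (1,1,1,1).

Reading off H_k = ker ∂_k / im ∂_{k+1}:

  H_0: rank C_0 − rank ∂_1 = 5 − 4 = 1, and the invariant factors of ∂_1 are all 1, so H_0 = Z.
  H_1: rank ker ∂_1 − rank ∂_2 = (6 − 4) − 0 = 2, and there is no ∂_2, so H_1 = Z^2.

As a check, the Euler characteristic is 5 − 6 = -1, which agrees with 1 − 2 = -1.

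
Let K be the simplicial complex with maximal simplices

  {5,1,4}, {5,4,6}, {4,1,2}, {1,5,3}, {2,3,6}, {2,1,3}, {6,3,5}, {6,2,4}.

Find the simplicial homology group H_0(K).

H_0 = Z.

We work with the vertex ordering 1 < 2 < 3 < 4 < 5 < 6. The simplices of K, each written with vertices in increasing order, are:

  0-simplices (6): [1], [2], [3], [4], [5], [6]
  1-simplices (12): [1,2], [1,3], [1,4], [1,5], [2,3], [2,4], [2,6], [3,5], [3,6], [4,5], [4,6], [5,6]
  2-simplices (8): [1,2,3], [1,2,4], [1,3,5], [1,4,5], [2,3,6], [2,4,6], [3,5,6], [4,5,6]

Hence C_0 ≅ Z^6, C_1 ≅ Z^12, C_2 ≅ Z^8.

∂_1: C_1 → C_0 is given by ∂[p,q] = [q] − [p].
As a 6×12 matrix over Z this has rank 5, with invariant factors (1,1,1,1,1).

Boundary ∂_2: C_2 → C_1 maps a triangle to the signed sum of its edges. For instance
  ∂[2,3,6] = [3,6] − [2,6] + [2,3],
  ∂[2,4,6] = [4,6] − [2,6] + [2,4].
The resulting 12×8 matrix has rank 7, and its Smith normal form has invariant factors (1,1,1,1,1,1,1).

From H_k ≅ ker(∂_k) / im(∂_{k+1}) we obtain:

  H_0: rank C_0 − rank ∂_1 = 6 − 5 = 1, and the invariant factors of ∂_1 are all 1, so H_0 = Z.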